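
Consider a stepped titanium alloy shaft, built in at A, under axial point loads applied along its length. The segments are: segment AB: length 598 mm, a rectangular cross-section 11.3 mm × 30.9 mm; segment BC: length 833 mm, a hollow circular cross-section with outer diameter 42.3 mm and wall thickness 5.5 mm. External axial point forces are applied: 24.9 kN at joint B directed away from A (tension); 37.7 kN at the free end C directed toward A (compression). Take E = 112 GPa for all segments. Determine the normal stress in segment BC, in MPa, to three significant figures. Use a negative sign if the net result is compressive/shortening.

-59.3 MPa

Internal axial forces (sectioning from the free end, tension +): N_BC = -37.7 kN, N_AB = -12.8 kN.
A_BC = 635.9 mm².
σ_BC = N_BC/A_BC = -37700/635.9 = -59.29 MPa.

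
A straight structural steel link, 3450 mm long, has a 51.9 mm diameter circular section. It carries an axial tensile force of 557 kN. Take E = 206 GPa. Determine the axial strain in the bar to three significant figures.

0.00128

A = 2116 mm².
σ = N/A = 263.3 MPa; ε = σ/E = 263.3/206000 = 1.278e-03.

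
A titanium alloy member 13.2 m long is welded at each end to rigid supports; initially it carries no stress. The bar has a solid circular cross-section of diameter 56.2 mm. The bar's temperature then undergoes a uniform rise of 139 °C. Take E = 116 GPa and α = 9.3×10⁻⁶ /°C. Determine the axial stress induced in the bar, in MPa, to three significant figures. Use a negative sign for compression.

-150 MPa

Free thermal expansion αLΔT = 9.3e-6 · 13200 · 139 = 17.06 mm.
The walls impose strain ε = −(17.06)/13200 = -1.2927e-03; σ = Eε = 116000 · -1.2927e-03 = -150 MPa.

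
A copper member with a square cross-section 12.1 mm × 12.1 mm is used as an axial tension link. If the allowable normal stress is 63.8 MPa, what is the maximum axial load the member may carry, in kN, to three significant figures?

9.34 kN

A = 146.4 mm².
P_max = σ_allow · A = 63.8 · 146.4 = 9341 N = 9.341 kN.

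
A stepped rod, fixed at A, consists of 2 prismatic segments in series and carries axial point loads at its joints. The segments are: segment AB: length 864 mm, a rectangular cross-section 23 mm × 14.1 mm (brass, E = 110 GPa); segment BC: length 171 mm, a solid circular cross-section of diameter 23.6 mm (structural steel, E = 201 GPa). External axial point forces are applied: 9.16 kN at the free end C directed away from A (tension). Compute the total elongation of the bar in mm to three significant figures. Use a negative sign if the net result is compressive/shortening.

0.240 mm

Internal axial forces (sectioning from the free end, tension +): N_BC = 9.16 kN, N_AB = 9.16 kN.
A_AB = 324.3 mm².
A_BC = 437.4 mm².
δ_AB = 9160·864/(324.3·110000) = 0.2219 mm
δ_BC = 9160·171/(437.4·201000) = 0.01781 mm
δ = Σδ_i = 0.2397 mm.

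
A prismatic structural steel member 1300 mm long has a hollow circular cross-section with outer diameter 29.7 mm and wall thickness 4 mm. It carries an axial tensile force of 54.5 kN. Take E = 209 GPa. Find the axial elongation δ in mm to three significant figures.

A = 323 mm².
δ_mech = NL/(AE) = 54500·1300/(323·209000) = 1.05 mm.

1.05 mm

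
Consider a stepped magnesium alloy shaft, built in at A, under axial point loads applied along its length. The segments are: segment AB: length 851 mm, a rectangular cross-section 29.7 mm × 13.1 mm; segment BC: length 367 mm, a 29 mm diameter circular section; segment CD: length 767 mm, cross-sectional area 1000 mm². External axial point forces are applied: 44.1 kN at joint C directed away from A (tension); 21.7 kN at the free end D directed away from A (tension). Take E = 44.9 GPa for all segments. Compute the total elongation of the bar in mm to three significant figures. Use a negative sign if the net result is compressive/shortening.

Internal axial forces (sectioning from the free end, tension +): N_CD = 21.7 kN, N_BC = 65.8 kN, N_AB = 65.8 kN.
A_AB = 389.1 mm².
A_BC = 660.5 mm².
δ_AB = 65800·851/(389.1·44900) = 3.205 mm
δ_BC = 65800·367/(660.5·44900) = 0.8143 mm
δ_CD = 21700·767/(1000·44900) = 0.3707 mm
δ = Σδ_i = 4.39 mm.

4.39 mm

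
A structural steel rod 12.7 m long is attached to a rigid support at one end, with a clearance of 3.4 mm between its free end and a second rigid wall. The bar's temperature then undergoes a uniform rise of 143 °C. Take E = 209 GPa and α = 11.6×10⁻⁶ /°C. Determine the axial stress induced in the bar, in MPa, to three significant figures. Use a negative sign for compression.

-291 MPa

Free thermal expansion αLΔT = 11.6e-6 · 12700 · 143 = 21.07 mm.
The walls engage after the gap closes; constrained expansion = 21.07 − 3.4 = 17.67 mm.
The walls impose strain ε = −(17.67)/12700 = -1.3911e-03; σ = Eε = 209000 · -1.3911e-03 = -290.7 MPa.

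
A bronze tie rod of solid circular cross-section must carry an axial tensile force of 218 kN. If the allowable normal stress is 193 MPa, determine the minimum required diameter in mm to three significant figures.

Required area A ≥ P/σ_allow = 218000/193 = 1130 mm².
For a solid circular section, d ≥ √(4A/π) = 37.92 mm.

37.9 mm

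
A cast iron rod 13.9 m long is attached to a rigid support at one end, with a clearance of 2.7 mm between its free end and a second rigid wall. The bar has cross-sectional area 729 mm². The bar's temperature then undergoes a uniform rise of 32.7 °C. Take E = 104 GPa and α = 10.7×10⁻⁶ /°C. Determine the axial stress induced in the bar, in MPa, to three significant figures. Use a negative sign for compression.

-16.2 MPa

Free thermal expansion αLΔT = 10.7e-6 · 13900 · 32.7 = 4.863 mm.
The walls engage after the gap closes; constrained expansion = 4.863 − 2.7 = 2.163 mm.
The walls impose strain ε = −(2.163)/13900 = -1.5565e-04; σ = Eε = 104000 · -1.5565e-04 = -16.19 MPa.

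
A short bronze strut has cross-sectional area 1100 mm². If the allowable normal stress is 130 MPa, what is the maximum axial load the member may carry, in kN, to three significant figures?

143 kN

P_max = σ_allow · A = 130 · 1100 = 143000 N = 143 kN.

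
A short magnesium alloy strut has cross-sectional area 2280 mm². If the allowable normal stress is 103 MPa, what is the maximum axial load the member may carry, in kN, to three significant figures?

P_max = σ_allow · A = 103 · 2280 = 234800 N = 234.8 kN.

235 kN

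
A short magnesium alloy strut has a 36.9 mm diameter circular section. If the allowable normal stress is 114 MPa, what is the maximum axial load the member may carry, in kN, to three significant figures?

A = 1069 mm².
P_max = σ_allow · A = 114 · 1069 = 121900 N = 121.9 kN.

122 kN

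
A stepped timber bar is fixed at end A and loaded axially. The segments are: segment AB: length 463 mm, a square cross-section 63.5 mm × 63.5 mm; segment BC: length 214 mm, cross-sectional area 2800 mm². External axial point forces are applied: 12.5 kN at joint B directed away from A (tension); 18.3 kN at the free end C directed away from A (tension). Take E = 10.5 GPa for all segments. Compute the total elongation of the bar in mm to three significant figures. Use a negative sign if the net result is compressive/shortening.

0.470 mm

Internal axial forces (sectioning from the free end, tension +): N_BC = 18.3 kN, N_AB = 30.8 kN.
A_AB = 4032 mm².
δ_AB = 30800·463/(4032·10500) = 0.3368 mm
δ_BC = 18300·214/(2800·10500) = 0.1332 mm
δ = Σδ_i = 0.47 mm.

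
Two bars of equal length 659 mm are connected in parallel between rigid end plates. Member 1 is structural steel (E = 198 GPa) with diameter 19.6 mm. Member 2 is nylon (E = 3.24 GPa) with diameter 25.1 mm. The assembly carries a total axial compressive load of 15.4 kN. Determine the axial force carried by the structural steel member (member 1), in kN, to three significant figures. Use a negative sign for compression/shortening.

A_1 = 301.7 mm².
A_2 = 494.8 mm².
Equal strain + equilibrium ⇒ each member carries load in proportion to AE: A₁E₁ = 59740000 N, A₂E₂ = 1603000 N, ΣAE = 61340000 N.
F₁ = P·A₁E₁/ΣAE = -15400·59740000/61340000 = -15000 N.

-15.0 kN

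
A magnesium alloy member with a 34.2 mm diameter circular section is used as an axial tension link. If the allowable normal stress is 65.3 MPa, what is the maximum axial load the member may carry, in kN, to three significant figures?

60.0 kN

A = 918.6 mm².
P_max = σ_allow · A = 65.3 · 918.6 = 59990 N = 59.99 kN.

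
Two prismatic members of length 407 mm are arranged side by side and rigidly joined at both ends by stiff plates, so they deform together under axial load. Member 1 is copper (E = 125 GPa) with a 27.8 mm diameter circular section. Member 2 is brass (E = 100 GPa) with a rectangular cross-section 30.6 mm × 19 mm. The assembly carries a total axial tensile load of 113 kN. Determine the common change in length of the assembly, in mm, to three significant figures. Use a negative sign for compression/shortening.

A_1 = 607 mm².
A_2 = 581.4 mm².
Equal strain + equilibrium ⇒ each member carries load in proportion to AE: A₁E₁ = 75870000 N, A₂E₂ = 58140000 N, ΣAE = 134000000 N.
δ = PL/ΣAE = 113000·407/134000000 = 0.3432 mm.

0.343 mm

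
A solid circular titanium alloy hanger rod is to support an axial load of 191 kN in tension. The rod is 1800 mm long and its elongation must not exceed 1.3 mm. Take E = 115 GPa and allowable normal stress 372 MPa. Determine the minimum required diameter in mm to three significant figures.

Required area A ≥ P/σ_allow = 191000/372 = 513.4 mm².
For a solid circular section, d ≥ √(4A/π) = 25.57 mm.
Elongation limit: A ≥ PL/(Eδ_allow) = 191000·1800/(115000·1.3) = 2300 mm² ⇒ d ≥ 54.11 mm.
The elongation limit governs.

54.1 mm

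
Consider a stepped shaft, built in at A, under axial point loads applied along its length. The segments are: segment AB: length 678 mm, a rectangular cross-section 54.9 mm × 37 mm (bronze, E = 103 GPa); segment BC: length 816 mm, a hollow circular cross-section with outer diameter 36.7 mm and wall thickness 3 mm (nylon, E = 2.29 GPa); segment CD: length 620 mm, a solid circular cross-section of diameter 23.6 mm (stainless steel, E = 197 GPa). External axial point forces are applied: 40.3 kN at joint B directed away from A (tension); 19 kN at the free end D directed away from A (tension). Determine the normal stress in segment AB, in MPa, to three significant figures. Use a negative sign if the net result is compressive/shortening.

Internal axial forces (sectioning from the free end, tension +): N_CD = 19 kN, N_BC = 19 kN, N_AB = 59.3 kN.
A_AB = 2031 mm².
σ_AB = N_AB/A_AB = 59300/2031 = 29.19 MPa.

29.2 MPa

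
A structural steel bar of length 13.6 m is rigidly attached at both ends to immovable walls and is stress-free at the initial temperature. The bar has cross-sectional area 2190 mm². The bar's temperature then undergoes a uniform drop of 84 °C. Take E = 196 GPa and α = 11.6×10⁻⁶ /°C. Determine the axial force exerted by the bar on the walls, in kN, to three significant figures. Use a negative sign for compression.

418 kN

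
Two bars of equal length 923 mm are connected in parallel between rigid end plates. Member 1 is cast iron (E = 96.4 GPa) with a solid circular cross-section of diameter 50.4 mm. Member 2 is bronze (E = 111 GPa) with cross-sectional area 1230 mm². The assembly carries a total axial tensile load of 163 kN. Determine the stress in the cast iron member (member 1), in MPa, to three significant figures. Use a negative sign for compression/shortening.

A_1 = 1995 mm².
Equal strain + equilibrium ⇒ each member carries load in proportion to AE: A₁E₁ = 192300000 N, A₂E₂ = 136500000 N, ΣAE = 328900000 N.
σ₁ = P·E₁/ΣAE = 163000·96400/328900000 = 47.78 MPa.

47.8 MPa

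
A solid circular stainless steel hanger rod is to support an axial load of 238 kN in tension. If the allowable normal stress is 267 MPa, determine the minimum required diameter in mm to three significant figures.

33.7 mm

Required area A ≥ P/σ_allow = 238000/267 = 891.4 mm².
For a solid circular section, d ≥ √(4A/π) = 33.69 mm.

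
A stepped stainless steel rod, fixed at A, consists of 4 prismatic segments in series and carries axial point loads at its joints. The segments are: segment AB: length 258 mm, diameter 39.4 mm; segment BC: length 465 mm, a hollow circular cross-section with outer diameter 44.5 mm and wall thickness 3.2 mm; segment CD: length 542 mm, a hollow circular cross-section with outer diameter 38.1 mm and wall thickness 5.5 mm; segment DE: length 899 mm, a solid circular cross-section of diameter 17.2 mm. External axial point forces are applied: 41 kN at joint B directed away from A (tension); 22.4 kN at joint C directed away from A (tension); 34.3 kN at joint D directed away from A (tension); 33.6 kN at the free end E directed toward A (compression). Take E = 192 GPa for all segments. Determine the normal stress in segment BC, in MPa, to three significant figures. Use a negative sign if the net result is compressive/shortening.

55.6 MPa

Internal axial forces (sectioning from the free end, tension +): N_DE = -33.6 kN, N_CD = 0.7 kN, N_BC = 23.1 kN, N_AB = 64.1 kN.
A_BC = 415.2 mm².
σ_BC = N_BC/A_BC = 23100/415.2 = 55.64 MPa.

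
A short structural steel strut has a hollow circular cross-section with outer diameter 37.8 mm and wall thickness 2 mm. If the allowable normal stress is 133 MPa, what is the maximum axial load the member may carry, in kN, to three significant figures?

A = 224.9 mm².
P_max = σ_allow · A = 133 · 224.9 = 29920 N = 29.92 kN.

29.9 kN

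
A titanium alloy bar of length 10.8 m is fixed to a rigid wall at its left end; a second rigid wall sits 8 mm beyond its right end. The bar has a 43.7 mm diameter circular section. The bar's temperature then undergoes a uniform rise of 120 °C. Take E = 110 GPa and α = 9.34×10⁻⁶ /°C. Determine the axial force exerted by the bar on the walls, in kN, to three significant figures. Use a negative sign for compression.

Free thermal expansion αLΔT = 9.34e-6 · 10800 · 120 = 12.1 mm.
The walls engage after the gap closes; constrained expansion = 12.1 − 8 = 4.105 mm.
The walls impose strain ε = −(4.105)/10800 = -3.8006e-04; σ = Eε = 110000 · -3.8006e-04 = -41.81 MPa.
Wall reaction R = σ·A = -41.81·1500 = -62700 N = -62.7 kN.

-62.7 kN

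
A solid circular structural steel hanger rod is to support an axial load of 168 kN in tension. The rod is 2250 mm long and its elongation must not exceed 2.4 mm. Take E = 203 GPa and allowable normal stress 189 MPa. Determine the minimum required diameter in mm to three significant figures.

Required area A ≥ P/σ_allow = 168000/189 = 888.9 mm².
For a solid circular section, d ≥ √(4A/π) = 33.64 mm.
Elongation limit: A ≥ PL/(Eδ_allow) = 168000·2250/(203000·2.4) = 775.9 mm² ⇒ d ≥ 31.43 mm.
The stress limit governs.

33.6 mm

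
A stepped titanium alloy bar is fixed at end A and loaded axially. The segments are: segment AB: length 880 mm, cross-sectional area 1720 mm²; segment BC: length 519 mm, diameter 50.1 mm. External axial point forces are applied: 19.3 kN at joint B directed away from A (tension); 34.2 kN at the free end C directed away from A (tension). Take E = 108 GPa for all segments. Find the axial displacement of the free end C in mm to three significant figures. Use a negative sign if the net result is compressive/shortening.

Internal axial forces (sectioning from the free end, tension +): N_BC = 34.2 kN, N_AB = 53.5 kN.
A_BC = 1971 mm².
δ_AB = 53500·880/(1720·108000) = 0.2534 mm
δ_BC = 34200·519/(1971·108000) = 0.08337 mm
δ = Σδ_i = 0.3368 mm.

0.337 mm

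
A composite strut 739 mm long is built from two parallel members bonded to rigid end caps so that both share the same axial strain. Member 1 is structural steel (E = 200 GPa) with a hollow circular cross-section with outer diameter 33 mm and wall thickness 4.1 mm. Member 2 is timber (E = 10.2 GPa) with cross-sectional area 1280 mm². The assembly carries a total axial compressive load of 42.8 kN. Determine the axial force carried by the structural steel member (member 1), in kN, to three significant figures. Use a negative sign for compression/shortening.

-36.4 kN

A_1 = 372.2 mm².
Equal strain + equilibrium ⇒ each member carries load in proportion to AE: A₁E₁ = 74450000 N, A₂E₂ = 13060000 N, ΣAE = 87510000 N.
F₁ = P·A₁E₁/ΣAE = -42800·74450000/87510000 = -36410 N.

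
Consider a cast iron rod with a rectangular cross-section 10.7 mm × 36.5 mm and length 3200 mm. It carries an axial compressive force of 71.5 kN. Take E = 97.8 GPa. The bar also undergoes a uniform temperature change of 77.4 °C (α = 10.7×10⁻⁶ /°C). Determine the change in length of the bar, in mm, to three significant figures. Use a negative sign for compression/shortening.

-3.34 mm

A = 390.5 mm².
δ_mech = NL/(AE) = -71500·3200/(390.5·97800) = -5.99 mm.
δ_thermal = αLΔT = 10.7e-6·3200·77.4 = 2.65 mm.
δ = δ_mech + δ_thermal = -3.34 mm.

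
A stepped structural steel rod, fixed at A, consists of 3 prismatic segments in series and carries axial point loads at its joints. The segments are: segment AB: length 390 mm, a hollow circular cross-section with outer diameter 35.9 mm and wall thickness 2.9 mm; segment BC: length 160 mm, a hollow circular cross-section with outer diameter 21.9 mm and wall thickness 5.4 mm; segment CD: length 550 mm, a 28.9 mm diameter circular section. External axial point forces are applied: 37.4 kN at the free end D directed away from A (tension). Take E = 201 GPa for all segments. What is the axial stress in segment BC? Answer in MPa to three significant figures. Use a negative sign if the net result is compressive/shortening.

Internal axial forces (sectioning from the free end, tension +): N_CD = 37.4 kN, N_BC = 37.4 kN, N_AB = 37.4 kN.
A_BC = 279.9 mm².
σ_BC = N_BC/A_BC = 37400/279.9 = 133.6 MPa.

134 MPa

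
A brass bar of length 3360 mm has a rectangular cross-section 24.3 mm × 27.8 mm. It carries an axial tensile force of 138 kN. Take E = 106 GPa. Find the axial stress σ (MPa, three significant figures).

A = 675.5 mm².
σ = N/A = 138000/675.5 = 204.3 MPa.

204 MPa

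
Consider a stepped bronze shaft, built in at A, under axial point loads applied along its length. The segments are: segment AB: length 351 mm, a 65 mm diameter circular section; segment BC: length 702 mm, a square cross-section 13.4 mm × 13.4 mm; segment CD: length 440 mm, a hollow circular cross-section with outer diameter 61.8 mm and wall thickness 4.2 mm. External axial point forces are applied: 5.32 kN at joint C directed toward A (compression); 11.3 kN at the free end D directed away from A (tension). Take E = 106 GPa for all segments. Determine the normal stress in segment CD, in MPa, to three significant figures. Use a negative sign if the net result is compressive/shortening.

14.9 MPa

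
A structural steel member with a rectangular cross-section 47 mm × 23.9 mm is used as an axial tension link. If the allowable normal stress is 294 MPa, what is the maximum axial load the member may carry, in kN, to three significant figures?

A = 1123 mm².
P_max = σ_allow · A = 294 · 1123 = 330300 N = 330.3 kN.

330 kN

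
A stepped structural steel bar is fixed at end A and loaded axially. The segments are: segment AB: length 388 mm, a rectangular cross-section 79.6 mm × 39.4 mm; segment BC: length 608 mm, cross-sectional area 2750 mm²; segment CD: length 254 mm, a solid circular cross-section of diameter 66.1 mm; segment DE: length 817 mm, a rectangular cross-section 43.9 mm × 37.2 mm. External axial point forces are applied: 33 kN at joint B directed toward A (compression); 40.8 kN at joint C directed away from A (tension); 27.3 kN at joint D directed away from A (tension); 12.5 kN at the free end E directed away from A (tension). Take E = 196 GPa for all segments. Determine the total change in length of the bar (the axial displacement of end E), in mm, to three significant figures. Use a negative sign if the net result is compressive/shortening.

0.168 mm

Internal axial forces (sectioning from the free end, tension +): N_DE = 12.5 kN, N_CD = 39.8 kN, N_BC = 80.6 kN, N_AB = 47.6 kN.
A_AB = 3136 mm².
A_CD = 3432 mm².
A_DE = 1633 mm².
δ_AB = 47600·388/(3136·196000) = 0.03005 mm
δ_BC = 80600·608/(2750·196000) = 0.09092 mm
δ_CD = 39800·254/(3432·196000) = 0.01503 mm
δ_DE = 12500·817/(1633·196000) = 0.03191 mm
δ = Σδ_i = 0.1679 mm.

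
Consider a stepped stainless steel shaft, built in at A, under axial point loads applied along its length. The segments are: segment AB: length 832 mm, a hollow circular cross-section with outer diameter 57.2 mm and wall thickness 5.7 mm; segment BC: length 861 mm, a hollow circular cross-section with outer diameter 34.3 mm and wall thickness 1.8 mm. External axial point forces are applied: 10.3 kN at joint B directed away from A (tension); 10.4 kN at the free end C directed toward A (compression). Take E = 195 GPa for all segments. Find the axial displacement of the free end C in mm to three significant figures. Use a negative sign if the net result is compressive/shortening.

-0.250 mm

Internal axial forces (sectioning from the free end, tension +): N_BC = -10.4 kN, N_AB = -0.1 kN.
A_AB = 922.2 mm².
A_BC = 183.8 mm².
δ_AB = -100·832/(922.2·195000) = -0.0004627 mm
δ_BC = -10400·861/(183.8·195000) = -0.2499 mm
δ = Σδ_i = -0.2503 mm.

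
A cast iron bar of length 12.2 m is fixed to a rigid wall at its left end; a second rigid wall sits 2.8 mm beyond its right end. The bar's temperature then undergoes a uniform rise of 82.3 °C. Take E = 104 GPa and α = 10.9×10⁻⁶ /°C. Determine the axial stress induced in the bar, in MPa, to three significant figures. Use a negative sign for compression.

-69.4 MPa

Free thermal expansion αLΔT = 10.9e-6 · 12200 · 82.3 = 10.94 mm.
The walls engage after the gap closes; constrained expansion = 10.94 − 2.8 = 8.144 mm.
The walls impose strain ε = −(8.144)/12200 = -6.6756e-04; σ = Eε = 104000 · -6.6756e-04 = -69.43 MPa.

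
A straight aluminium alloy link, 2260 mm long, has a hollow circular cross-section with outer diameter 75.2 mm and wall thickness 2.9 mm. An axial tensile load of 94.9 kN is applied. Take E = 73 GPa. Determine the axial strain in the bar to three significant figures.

A = 658.7 mm².
σ = N/A = 144.1 MPa; ε = σ/E = 144.1/73000 = 1.974e-03.

0.00197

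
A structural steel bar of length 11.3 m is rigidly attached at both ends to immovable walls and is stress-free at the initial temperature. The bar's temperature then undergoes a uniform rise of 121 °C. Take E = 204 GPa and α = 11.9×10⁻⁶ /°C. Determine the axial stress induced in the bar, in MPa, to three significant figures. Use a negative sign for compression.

-294 MPa

Free thermal expansion αLΔT = 11.9e-6 · 11300 · 121 = 16.27 mm.
The walls impose strain ε = −(16.27)/11300 = -1.4399e-03; σ = Eε = 204000 · -1.4399e-03 = -293.7 MPa.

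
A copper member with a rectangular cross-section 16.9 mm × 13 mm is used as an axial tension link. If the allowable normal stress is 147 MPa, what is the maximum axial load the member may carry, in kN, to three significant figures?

32.3 kN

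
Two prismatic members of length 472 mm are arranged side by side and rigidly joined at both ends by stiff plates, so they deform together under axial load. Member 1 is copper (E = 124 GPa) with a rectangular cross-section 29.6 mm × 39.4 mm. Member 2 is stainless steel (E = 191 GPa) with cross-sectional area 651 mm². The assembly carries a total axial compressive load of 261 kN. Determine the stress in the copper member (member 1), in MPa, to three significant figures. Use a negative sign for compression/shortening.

-120 MPa

A_1 = 1166 mm².
Equal strain + equilibrium ⇒ each member carries load in proportion to AE: A₁E₁ = 144600000 N, A₂E₂ = 124300000 N, ΣAE = 269000000 N.
σ₁ = P·E₁/ΣAE = -261000·124000/269000000 = -120.3 MPa.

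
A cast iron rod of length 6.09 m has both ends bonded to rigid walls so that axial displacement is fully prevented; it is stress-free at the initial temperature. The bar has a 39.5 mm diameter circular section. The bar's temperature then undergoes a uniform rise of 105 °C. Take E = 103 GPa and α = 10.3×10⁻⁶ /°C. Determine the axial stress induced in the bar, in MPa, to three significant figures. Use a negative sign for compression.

Free thermal expansion αLΔT = 10.3e-6 · 6090 · 105 = 6.586 mm.
The walls impose strain ε = −(6.586)/6090 = -1.0815e-03; σ = Eε = 103000 · -1.0815e-03 = -111.4 MPa.

-111 MPa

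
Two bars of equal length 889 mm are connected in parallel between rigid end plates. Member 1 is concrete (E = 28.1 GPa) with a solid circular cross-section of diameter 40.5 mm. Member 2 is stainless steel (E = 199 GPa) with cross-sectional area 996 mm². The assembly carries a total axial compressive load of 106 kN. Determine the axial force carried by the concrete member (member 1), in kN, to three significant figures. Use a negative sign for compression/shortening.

-16.4 kN

A_1 = 1288 mm².
Equal strain + equilibrium ⇒ each member carries load in proportion to AE: A₁E₁ = 36200000 N, A₂E₂ = 198200000 N, ΣAE = 234400000 N.
F₁ = P·A₁E₁/ΣAE = -106000·36200000/234400000 = -16370 N.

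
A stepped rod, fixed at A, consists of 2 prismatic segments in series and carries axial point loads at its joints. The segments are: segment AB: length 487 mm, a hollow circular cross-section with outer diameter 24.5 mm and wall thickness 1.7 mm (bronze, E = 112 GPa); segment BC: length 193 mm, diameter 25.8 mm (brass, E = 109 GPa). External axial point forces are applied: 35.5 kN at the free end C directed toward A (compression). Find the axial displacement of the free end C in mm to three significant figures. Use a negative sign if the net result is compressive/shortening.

Internal axial forces (sectioning from the free end, tension +): N_BC = -35.5 kN, N_AB = -35.5 kN.
A_AB = 121.8 mm².
A_BC = 522.8 mm².
δ_AB = -35500·487/(121.8·112000) = -1.268 mm
δ_BC = -35500·193/(522.8·109000) = -0.1202 mm
δ = Σδ_i = -1.388 mm.

-1.39 mm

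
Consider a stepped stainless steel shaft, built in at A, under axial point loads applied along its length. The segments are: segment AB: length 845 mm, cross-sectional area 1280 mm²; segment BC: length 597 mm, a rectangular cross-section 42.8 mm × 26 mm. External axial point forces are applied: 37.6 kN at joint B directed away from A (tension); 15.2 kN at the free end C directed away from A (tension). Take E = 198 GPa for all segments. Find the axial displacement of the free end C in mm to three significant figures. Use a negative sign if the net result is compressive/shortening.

0.217 mm

Internal axial forces (sectioning from the free end, tension +): N_BC = 15.2 kN, N_AB = 52.8 kN.
A_BC = 1113 mm².
δ_AB = 52800·845/(1280·198000) = 0.176 mm
δ_BC = 15200·597/(1113·198000) = 0.04118 mm
δ = Σδ_i = 0.2172 mm.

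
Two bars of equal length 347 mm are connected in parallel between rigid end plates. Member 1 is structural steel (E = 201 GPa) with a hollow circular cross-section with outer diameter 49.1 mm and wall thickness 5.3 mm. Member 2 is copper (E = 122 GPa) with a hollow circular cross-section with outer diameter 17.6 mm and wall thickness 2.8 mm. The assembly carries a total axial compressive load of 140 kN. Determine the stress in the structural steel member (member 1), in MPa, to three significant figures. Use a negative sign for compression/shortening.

A_1 = 729.3 mm².
A_2 = 130.2 mm².
Equal strain + equilibrium ⇒ each member carries load in proportion to AE: A₁E₁ = 146600000 N, A₂E₂ = 15880000 N, ΣAE = 162500000 N.
σ₁ = P·E₁/ΣAE = -140000·201000/162500000 = -173.2 MPa.

-173 MPa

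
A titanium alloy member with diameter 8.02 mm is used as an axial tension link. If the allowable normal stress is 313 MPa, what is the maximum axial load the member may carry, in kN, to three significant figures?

A = 50.52 mm².
P_max = σ_allow · A = 313 · 50.52 = 15810 N = 15.81 kN.

15.8 kN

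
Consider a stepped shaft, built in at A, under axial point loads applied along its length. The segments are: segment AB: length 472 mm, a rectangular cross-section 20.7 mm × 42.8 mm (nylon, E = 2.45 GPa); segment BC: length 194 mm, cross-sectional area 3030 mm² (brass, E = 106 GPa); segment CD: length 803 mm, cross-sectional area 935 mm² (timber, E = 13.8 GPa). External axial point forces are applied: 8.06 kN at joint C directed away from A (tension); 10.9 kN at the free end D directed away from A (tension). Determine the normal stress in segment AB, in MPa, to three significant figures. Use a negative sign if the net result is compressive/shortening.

21.4 MPa

Internal axial forces (sectioning from the free end, tension +): N_CD = 10.9 kN, N_BC = 18.96 kN, N_AB = 18.96 kN.
A_AB = 886 mm².
σ_AB = N_AB/A_AB = 18960/886 = 21.4 MPa.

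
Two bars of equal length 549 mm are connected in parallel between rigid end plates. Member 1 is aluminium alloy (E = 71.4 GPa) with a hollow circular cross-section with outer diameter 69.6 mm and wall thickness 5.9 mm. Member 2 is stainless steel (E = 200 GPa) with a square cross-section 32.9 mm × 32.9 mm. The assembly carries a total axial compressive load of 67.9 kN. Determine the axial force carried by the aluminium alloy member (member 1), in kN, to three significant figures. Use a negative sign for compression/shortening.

A_1 = 1181 mm².
A_2 = 1082 mm².
Equal strain + equilibrium ⇒ each member carries load in proportion to AE: A₁E₁ = 84300000 N, A₂E₂ = 216500000 N, ΣAE = 300800000 N.
F₁ = P·A₁E₁/ΣAE = -67900·84300000/300800000 = -19030 N.

-19.0 kN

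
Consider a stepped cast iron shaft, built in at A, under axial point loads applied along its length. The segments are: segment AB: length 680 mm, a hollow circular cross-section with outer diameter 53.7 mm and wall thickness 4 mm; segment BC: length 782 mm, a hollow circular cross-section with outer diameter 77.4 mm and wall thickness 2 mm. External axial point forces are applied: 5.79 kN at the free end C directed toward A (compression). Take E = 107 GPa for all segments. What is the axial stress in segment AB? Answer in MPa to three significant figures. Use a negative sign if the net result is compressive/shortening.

Internal axial forces (sectioning from the free end, tension +): N_BC = -5.79 kN, N_AB = -5.79 kN.
A_AB = 624.5 mm².
σ_AB = N_AB/A_AB = -5790/624.5 = -9.271 MPa.

-9.27 MPa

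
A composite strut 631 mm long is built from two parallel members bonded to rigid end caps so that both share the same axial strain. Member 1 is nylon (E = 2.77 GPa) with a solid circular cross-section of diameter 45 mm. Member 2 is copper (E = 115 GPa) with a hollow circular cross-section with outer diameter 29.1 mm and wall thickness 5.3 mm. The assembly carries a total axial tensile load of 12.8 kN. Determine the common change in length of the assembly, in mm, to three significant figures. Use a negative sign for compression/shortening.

A_1 = 1590 mm².
A_2 = 396.3 mm².
Equal strain + equilibrium ⇒ each member carries load in proportion to AE: A₁E₁ = 4405000 N, A₂E₂ = 45570000 N, ΣAE = 49980000 N.
δ = PL/ΣAE = 12800·631/49980000 = 0.1616 mm.

0.162 mm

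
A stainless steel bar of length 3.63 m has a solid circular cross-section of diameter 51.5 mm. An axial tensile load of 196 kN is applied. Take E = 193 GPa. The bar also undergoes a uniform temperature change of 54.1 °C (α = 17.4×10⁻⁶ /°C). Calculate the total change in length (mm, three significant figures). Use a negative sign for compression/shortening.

5.19 mm

A = 2083 mm².
δ_mech = NL/(AE) = 196000·3630/(2083·193000) = 1.77 mm.
δ_thermal = αLΔT = 17.4e-6·3630·54.1 = 3.417 mm.
δ = δ_mech + δ_thermal = 5.187 mm.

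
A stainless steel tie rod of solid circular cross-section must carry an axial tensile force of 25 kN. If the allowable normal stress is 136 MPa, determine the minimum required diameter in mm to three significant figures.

15.3 mm

Required area A ≥ P/σ_allow = 25000/136 = 183.8 mm².
For a solid circular section, d ≥ √(4A/π) = 15.3 mm.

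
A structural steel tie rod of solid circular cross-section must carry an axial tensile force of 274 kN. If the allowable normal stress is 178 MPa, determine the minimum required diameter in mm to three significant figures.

44.3 mm

Required area A ≥ P/σ_allow = 274000/178 = 1539 mm².
For a solid circular section, d ≥ √(4A/π) = 44.27 mm.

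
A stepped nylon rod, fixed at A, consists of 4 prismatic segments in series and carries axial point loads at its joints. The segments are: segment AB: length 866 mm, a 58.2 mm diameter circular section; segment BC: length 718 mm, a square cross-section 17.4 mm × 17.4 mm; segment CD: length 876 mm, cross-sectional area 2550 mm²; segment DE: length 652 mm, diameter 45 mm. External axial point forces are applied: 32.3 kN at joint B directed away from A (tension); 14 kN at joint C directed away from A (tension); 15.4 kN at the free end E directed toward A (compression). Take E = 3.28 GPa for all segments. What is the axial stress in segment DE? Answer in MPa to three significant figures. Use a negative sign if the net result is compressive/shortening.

Internal axial forces (sectioning from the free end, tension +): N_DE = -15.4 kN, N_CD = -15.4 kN, N_BC = -1.4 kN, N_AB = 30.9 kN.
A_DE = 1590 mm².
σ_DE = N_DE/A_DE = -15400/1590 = -9.683 MPa.

-9.68 MPa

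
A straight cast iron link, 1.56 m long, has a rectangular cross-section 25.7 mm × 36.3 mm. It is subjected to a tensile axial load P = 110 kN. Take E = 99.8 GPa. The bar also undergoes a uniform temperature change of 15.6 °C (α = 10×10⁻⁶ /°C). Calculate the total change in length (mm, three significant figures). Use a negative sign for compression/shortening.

A = 932.9 mm².
δ_mech = NL/(AE) = 110000·1560/(932.9·99800) = 1.843 mm.
δ_thermal = αLΔT = 10e-6·1560·15.6 = 0.2434 mm.
δ = δ_mech + δ_thermal = 2.086 mm.

2.09 mm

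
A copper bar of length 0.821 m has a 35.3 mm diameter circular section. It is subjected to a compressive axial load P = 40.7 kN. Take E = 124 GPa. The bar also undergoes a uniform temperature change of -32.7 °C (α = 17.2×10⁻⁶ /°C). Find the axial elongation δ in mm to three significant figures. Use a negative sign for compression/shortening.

A = 978.7 mm².
δ_mech = NL/(AE) = -40700·821/(978.7·124000) = -0.2753 mm.
δ_thermal = αLΔT = 17.2e-6·821·-32.7 = -0.4618 mm.
δ = δ_mech + δ_thermal = -0.7371 mm.

-0.737 mm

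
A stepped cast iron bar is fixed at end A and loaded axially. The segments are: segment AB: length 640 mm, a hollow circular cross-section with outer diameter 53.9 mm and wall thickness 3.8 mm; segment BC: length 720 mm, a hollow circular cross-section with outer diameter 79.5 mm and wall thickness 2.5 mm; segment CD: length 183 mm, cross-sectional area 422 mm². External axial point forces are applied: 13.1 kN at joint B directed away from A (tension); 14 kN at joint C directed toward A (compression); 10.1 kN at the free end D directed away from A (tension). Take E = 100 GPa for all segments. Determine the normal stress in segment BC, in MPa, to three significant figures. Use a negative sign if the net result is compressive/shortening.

Internal axial forces (sectioning from the free end, tension +): N_CD = 10.1 kN, N_BC = -3.9 kN, N_AB = 9.2 kN.
A_BC = 604.8 mm².
σ_BC = N_BC/A_BC = -3900/604.8 = -6.449 MPa.

-6.45 MPa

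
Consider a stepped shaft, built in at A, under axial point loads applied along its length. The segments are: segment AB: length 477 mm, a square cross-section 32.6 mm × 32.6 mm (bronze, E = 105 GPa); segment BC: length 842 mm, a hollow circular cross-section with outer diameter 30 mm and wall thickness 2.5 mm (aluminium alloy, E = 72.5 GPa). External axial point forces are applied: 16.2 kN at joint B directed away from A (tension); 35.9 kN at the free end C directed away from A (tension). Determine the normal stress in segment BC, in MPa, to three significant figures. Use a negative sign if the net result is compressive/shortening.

166 MPa

Internal axial forces (sectioning from the free end, tension +): N_BC = 35.9 kN, N_AB = 52.1 kN.
A_BC = 216 mm².
σ_BC = N_BC/A_BC = 35900/216 = 166.2 MPa.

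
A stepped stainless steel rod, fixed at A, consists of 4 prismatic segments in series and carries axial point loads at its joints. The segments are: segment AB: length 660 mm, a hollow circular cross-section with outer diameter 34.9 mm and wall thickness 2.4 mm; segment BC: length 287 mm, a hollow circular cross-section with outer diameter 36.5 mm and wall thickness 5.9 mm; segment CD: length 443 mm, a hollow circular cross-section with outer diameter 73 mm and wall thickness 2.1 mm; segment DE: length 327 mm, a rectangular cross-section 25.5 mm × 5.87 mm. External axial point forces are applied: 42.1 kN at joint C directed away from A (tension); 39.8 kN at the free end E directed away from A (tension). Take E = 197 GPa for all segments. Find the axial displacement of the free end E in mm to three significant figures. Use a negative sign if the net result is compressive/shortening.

1.96 mm

Internal axial forces (sectioning from the free end, tension +): N_DE = 39.8 kN, N_CD = 39.8 kN, N_BC = 81.9 kN, N_AB = 81.9 kN.
A_AB = 245 mm².
A_BC = 567.2 mm².
A_CD = 467.8 mm².
A_DE = 149.7 mm².
δ_AB = 81900·660/(245·197000) = 1.12 mm
δ_BC = 81900·287/(567.2·197000) = 0.2104 mm
δ_CD = 39800·443/(467.8·197000) = 0.1913 mm
δ_DE = 39800·327/(149.7·197000) = 0.4414 mm
δ = Σδ_i = 1.963 mm.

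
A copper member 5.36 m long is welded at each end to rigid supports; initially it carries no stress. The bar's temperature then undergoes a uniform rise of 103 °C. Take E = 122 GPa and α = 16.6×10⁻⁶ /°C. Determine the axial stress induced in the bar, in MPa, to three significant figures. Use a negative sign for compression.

Free thermal expansion αLΔT = 16.6e-6 · 5360 · 103 = 9.165 mm.
The walls impose strain ε = −(9.165)/5360 = -1.7098e-03; σ = Eε = 122000 · -1.7098e-03 = -208.6 MPa.

-209 MPa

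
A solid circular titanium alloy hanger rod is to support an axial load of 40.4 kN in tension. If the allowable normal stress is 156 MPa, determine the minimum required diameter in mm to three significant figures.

Required area A ≥ P/σ_allow = 40400/156 = 259 mm².
For a solid circular section, d ≥ √(4A/π) = 18.16 mm.

18.2 mm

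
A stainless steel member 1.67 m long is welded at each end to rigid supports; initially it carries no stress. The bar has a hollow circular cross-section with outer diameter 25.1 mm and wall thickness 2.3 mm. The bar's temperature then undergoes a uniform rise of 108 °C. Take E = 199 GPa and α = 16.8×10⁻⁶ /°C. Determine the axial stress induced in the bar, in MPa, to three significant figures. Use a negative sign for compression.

-361 MPa

Free thermal expansion αLΔT = 16.8e-6 · 1670 · 108 = 3.03 mm.
The walls impose strain ε = −(3.03)/1670 = -1.8144e-03; σ = Eε = 199000 · -1.8144e-03 = -361.1 MPa.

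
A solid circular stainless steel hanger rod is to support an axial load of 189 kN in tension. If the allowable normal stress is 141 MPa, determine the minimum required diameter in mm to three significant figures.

Required area A ≥ P/σ_allow = 189000/141 = 1340 mm².
For a solid circular section, d ≥ √(4A/π) = 41.31 mm.

41.3 mm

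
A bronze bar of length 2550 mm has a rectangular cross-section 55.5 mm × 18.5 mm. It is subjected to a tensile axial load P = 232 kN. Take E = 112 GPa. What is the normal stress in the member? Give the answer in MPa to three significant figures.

226 MPa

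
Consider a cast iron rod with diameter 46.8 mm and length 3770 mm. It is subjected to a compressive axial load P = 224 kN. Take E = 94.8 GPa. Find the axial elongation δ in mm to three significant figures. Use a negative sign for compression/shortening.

-5.18 mm

A = 1720 mm².
δ_mech = NL/(AE) = -224000·3770/(1720·94800) = -5.178 mm.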